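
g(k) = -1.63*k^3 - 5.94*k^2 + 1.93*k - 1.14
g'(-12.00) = -559.67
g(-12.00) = 1936.98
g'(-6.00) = -102.83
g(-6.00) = 125.52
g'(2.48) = -57.61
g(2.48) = -57.75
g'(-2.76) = -2.53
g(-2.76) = -17.45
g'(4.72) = -163.08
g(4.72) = -295.77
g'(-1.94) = 6.57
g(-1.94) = -15.34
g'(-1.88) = 6.98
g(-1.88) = -14.93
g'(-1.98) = 6.28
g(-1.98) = -15.60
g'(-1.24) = 9.14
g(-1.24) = -9.56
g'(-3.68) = -20.57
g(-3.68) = -7.45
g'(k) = -4.89*k^2 - 11.88*k + 1.93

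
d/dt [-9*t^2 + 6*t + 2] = 6 - 18*t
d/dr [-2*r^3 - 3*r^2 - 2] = 6*r*(-r - 1)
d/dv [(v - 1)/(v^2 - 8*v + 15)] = (v^2 - 8*v - 2*(v - 4)*(v - 1) + 15)/(v^2 - 8*v + 15)^2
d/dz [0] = 0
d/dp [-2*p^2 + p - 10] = 1 - 4*p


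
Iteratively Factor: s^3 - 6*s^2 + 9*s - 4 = (s - 1)*(s^2 - 5*s + 4) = (s - 1)^2*(s - 4)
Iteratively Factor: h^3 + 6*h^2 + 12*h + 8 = (h + 2)*(h^2 + 4*h + 4) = (h + 2)^2*(h + 2)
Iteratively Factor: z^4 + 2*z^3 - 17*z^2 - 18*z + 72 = (z - 2)*(z^3 + 4*z^2 - 9*z - 36) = (z - 2)*(z + 4)*(z^2 - 9) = (z - 3)*(z - 2)*(z + 4)*(z + 3)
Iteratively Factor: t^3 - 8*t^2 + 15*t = (t)*(t^2 - 8*t + 15) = t*(t - 3)*(t - 5)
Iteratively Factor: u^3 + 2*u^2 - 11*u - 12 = (u - 3)*(u^2 + 5*u + 4) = (u - 3)*(u + 1)*(u + 4)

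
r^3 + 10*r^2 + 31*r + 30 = (r + 2)*(r + 3)*(r + 5)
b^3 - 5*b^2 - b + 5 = (b - 5)*(b - 1)*(b + 1)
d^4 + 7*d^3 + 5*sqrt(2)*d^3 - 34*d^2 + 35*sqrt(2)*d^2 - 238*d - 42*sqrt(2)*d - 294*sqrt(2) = (d + 7)*(d - 3*sqrt(2))*(d + sqrt(2))*(d + 7*sqrt(2))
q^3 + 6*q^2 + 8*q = q*(q + 2)*(q + 4)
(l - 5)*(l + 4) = l^2 - l - 20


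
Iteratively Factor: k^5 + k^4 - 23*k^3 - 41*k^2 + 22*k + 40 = (k - 1)*(k^4 + 2*k^3 - 21*k^2 - 62*k - 40) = (k - 1)*(k + 2)*(k^3 - 21*k - 20) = (k - 5)*(k - 1)*(k + 2)*(k^2 + 5*k + 4) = (k - 5)*(k - 1)*(k + 1)*(k + 2)*(k + 4)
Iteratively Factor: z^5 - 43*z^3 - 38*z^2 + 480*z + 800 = (z + 4)*(z^4 - 4*z^3 - 27*z^2 + 70*z + 200) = (z - 5)*(z + 4)*(z^3 + z^2 - 22*z - 40) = (z - 5)*(z + 4)^2*(z^2 - 3*z - 10) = (z - 5)*(z + 2)*(z + 4)^2*(z - 5)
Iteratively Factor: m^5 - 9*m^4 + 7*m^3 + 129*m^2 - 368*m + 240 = (m - 3)*(m^4 - 6*m^3 - 11*m^2 + 96*m - 80) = (m - 5)*(m - 3)*(m^3 - m^2 - 16*m + 16) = (m - 5)*(m - 3)*(m + 4)*(m^2 - 5*m + 4) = (m - 5)*(m - 3)*(m - 1)*(m + 4)*(m - 4)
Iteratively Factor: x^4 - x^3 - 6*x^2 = (x)*(x^3 - x^2 - 6*x) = x*(x + 2)*(x^2 - 3*x) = x^2*(x + 2)*(x - 3)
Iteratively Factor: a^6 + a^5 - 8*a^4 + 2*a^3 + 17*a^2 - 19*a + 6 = (a + 2)*(a^5 - a^4 - 6*a^3 + 14*a^2 - 11*a + 3) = (a - 1)*(a + 2)*(a^4 - 6*a^2 + 8*a - 3) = (a - 1)^2*(a + 2)*(a^3 + a^2 - 5*a + 3) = (a - 1)^3*(a + 2)*(a^2 + 2*a - 3) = (a - 1)^4*(a + 2)*(a + 3)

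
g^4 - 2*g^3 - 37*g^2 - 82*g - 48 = (g - 8)*(g + 1)*(g + 2)*(g + 3)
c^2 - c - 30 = (c - 6)*(c + 5)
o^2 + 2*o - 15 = (o - 3)*(o + 5)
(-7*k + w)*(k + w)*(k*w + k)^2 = -7*k^4*w^2 - 14*k^4*w - 7*k^4 - 6*k^3*w^3 - 12*k^3*w^2 - 6*k^3*w + k^2*w^4 + 2*k^2*w^3 + k^2*w^2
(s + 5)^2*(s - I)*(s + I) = s^4 + 10*s^3 + 26*s^2 + 10*s + 25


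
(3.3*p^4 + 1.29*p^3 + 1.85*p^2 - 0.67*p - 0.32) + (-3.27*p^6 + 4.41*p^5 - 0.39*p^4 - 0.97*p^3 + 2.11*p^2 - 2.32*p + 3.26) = -3.27*p^6 + 4.41*p^5 + 2.91*p^4 + 0.32*p^3 + 3.96*p^2 - 2.99*p + 2.94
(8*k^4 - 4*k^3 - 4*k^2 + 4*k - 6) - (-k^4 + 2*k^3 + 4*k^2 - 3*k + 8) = 9*k^4 - 6*k^3 - 8*k^2 + 7*k - 14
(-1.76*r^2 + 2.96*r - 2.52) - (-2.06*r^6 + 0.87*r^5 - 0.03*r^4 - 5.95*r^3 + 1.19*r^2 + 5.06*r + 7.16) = 2.06*r^6 - 0.87*r^5 + 0.03*r^4 + 5.95*r^3 - 2.95*r^2 - 2.1*r - 9.68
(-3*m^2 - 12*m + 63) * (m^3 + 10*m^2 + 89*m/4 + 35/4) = -3*m^5 - 42*m^4 - 495*m^3/4 + 1347*m^2/4 + 5187*m/4 + 2205/4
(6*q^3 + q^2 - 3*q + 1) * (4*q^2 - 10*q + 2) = 24*q^5 - 56*q^4 - 10*q^3 + 36*q^2 - 16*q + 2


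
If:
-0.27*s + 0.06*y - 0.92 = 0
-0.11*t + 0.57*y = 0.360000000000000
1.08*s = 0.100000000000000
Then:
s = 0.09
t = 78.34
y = 15.75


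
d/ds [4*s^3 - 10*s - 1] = 12*s^2 - 10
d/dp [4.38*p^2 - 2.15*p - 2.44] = 8.76*p - 2.15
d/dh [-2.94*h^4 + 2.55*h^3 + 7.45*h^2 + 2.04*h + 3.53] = -11.76*h^3 + 7.65*h^2 + 14.9*h + 2.04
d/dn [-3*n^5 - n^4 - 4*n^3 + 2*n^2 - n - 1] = -15*n^4 - 4*n^3 - 12*n^2 + 4*n - 1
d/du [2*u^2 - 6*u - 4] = 4*u - 6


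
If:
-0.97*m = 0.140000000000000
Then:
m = -0.14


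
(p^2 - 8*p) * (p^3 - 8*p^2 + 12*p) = p^5 - 16*p^4 + 76*p^3 - 96*p^2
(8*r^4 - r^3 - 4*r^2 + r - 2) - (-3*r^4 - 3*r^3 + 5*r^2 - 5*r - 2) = 11*r^4 + 2*r^3 - 9*r^2 + 6*r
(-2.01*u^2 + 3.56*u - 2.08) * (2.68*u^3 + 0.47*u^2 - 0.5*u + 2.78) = -5.3868*u^5 + 8.5961*u^4 - 2.8962*u^3 - 8.3454*u^2 + 10.9368*u - 5.7824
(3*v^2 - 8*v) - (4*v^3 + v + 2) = -4*v^3 + 3*v^2 - 9*v - 2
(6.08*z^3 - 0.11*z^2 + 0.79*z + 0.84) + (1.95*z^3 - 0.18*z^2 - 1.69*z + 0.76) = 8.03*z^3 - 0.29*z^2 - 0.9*z + 1.6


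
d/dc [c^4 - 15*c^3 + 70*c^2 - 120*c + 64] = 4*c^3 - 45*c^2 + 140*c - 120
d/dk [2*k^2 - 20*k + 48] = 4*k - 20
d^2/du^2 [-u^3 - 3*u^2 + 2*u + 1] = -6*u - 6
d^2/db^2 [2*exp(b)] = 2*exp(b)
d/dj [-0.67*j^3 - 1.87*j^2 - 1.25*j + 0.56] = -2.01*j^2 - 3.74*j - 1.25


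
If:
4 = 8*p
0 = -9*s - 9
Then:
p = 1/2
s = -1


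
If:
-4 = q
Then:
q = -4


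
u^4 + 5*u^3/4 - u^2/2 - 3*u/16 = u*(u - 1/2)*(u + 1/4)*(u + 3/2)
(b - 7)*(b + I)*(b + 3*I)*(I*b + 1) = I*b^4 - 3*b^3 - 7*I*b^3 + 21*b^2 + I*b^2 - 3*b - 7*I*b + 21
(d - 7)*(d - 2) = d^2 - 9*d + 14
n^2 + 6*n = n*(n + 6)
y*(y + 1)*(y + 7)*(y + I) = y^4 + 8*y^3 + I*y^3 + 7*y^2 + 8*I*y^2 + 7*I*y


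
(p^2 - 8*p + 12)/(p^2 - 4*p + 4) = (p - 6)/(p - 2)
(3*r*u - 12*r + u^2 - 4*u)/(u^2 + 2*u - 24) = (3*r + u)/(u + 6)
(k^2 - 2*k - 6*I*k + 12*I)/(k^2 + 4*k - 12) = (k - 6*I)/(k + 6)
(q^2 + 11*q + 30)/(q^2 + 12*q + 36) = (q + 5)/(q + 6)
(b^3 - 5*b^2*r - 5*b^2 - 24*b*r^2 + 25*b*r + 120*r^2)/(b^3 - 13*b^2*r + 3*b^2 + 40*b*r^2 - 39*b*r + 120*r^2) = (-b^2 - 3*b*r + 5*b + 15*r)/(-b^2 + 5*b*r - 3*b + 15*r)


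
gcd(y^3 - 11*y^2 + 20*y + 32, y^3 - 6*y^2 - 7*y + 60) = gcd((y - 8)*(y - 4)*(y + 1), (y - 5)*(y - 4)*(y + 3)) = y - 4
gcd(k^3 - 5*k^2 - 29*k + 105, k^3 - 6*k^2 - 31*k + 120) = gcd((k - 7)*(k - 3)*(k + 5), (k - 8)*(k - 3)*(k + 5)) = k^2 + 2*k - 15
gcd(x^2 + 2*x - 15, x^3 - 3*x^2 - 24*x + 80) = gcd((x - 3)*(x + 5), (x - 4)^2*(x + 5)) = x + 5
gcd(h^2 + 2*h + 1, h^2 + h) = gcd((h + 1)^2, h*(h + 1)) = h + 1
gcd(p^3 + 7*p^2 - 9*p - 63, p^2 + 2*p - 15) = p - 3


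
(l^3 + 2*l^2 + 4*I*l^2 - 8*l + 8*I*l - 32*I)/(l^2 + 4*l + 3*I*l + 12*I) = (l^2 + l*(-2 + 4*I) - 8*I)/(l + 3*I)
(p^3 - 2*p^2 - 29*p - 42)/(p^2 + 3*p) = p - 5 - 14/p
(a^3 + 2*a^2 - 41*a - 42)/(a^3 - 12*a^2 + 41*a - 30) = (a^2 + 8*a + 7)/(a^2 - 6*a + 5)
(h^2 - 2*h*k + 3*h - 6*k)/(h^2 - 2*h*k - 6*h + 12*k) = (h + 3)/(h - 6)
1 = 1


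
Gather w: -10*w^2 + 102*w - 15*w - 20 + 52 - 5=-10*w^2 + 87*w + 27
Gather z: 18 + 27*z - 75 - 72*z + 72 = 15 - 45*z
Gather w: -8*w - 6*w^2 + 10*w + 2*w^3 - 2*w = 2*w^3 - 6*w^2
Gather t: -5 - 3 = -8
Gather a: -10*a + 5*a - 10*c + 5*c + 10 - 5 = -5*a - 5*c + 5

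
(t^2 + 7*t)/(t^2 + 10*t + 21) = t/(t + 3)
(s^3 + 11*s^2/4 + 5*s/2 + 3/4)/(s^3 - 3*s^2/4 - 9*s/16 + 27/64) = 16*(s^2 + 2*s + 1)/(16*s^2 - 24*s + 9)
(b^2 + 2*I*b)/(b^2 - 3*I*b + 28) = b*(b + 2*I)/(b^2 - 3*I*b + 28)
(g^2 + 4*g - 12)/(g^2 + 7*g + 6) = (g - 2)/(g + 1)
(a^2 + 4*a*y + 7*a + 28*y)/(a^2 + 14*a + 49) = (a + 4*y)/(a + 7)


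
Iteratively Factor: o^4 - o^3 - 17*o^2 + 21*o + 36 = (o + 1)*(o^3 - 2*o^2 - 15*o + 36) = (o + 1)*(o + 4)*(o^2 - 6*o + 9) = (o - 3)*(o + 1)*(o + 4)*(o - 3)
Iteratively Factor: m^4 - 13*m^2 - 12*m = (m)*(m^3 - 13*m - 12) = m*(m + 1)*(m^2 - m - 12) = m*(m - 4)*(m + 1)*(m + 3)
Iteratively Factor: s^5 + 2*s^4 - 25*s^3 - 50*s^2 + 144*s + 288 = (s - 3)*(s^4 + 5*s^3 - 10*s^2 - 80*s - 96) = (s - 3)*(s + 3)*(s^3 + 2*s^2 - 16*s - 32) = (s - 4)*(s - 3)*(s + 3)*(s^2 + 6*s + 8) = (s - 4)*(s - 3)*(s + 3)*(s + 4)*(s + 2)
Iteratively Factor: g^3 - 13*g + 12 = (g + 4)*(g^2 - 4*g + 3) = (g - 1)*(g + 4)*(g - 3)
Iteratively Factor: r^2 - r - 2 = (r - 2)*(r + 1)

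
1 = 1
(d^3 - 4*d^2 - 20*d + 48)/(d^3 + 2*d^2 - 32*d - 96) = (d - 2)/(d + 4)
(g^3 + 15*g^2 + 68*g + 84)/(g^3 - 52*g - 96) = (g + 7)/(g - 8)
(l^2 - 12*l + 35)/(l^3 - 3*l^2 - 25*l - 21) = (l - 5)/(l^2 + 4*l + 3)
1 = 1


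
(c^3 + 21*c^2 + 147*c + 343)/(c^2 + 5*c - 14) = (c^2 + 14*c + 49)/(c - 2)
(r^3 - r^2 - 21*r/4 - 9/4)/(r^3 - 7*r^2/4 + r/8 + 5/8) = 2*(2*r^2 - 3*r - 9)/(4*r^2 - 9*r + 5)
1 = 1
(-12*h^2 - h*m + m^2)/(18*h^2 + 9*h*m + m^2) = (-4*h + m)/(6*h + m)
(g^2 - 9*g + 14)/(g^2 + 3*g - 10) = (g - 7)/(g + 5)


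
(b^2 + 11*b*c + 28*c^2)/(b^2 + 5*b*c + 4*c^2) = (b + 7*c)/(b + c)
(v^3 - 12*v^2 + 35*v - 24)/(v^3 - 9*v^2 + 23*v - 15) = (v - 8)/(v - 5)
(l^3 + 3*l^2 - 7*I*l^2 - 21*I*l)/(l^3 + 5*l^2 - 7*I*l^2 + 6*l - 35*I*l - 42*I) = l/(l + 2)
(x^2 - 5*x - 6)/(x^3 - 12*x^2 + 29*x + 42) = 1/(x - 7)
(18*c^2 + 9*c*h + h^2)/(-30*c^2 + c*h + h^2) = (-3*c - h)/(5*c - h)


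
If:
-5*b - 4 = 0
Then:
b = -4/5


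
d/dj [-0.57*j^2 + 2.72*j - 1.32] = 2.72 - 1.14*j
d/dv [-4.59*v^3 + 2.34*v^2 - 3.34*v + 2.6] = -13.77*v^2 + 4.68*v - 3.34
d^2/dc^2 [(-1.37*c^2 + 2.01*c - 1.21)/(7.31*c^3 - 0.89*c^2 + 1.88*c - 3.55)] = (-146.414914*c^6 + 644.439366*c^5 - 741.38751*c^4 - 428.422748*c^3 + 546.373776*c^2 - 214.356768*c - 8.60862800000001)/(390.617891*c^9 - 142.674387*c^8 + 318.750357*c^7 - 643.185986*c^6 + 220.552506*c^5 - 310.594353*c^4 + 318.656657*c^3 - 71.290035*c^2 + 71.0781*c - 44.738875)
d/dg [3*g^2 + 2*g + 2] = 6*g + 2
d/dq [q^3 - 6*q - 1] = 3*q^2 - 6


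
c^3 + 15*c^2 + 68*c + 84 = (c + 2)*(c + 6)*(c + 7)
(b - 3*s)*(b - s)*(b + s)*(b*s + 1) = b^4*s - 3*b^3*s^2 + b^3 - b^2*s^3 - 3*b^2*s + 3*b*s^4 - b*s^2 + 3*s^3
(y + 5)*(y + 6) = y^2 + 11*y + 30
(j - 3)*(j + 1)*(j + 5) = j^3 + 3*j^2 - 13*j - 15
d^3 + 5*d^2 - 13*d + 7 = (d - 1)^2*(d + 7)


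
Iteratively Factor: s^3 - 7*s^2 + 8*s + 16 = (s - 4)*(s^2 - 3*s - 4) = (s - 4)*(s + 1)*(s - 4)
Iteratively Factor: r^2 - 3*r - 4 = (r - 4)*(r + 1)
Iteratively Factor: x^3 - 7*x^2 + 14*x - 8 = (x - 4)*(x^2 - 3*x + 2) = (x - 4)*(x - 1)*(x - 2)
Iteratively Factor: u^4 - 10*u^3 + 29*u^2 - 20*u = (u - 5)*(u^3 - 5*u^2 + 4*u) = (u - 5)*(u - 1)*(u^2 - 4*u) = (u - 5)*(u - 4)*(u - 1)*(u)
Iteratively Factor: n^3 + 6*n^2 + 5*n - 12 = (n + 3)*(n^2 + 3*n - 4) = (n + 3)*(n + 4)*(n - 1)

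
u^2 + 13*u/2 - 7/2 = (u - 1/2)*(u + 7)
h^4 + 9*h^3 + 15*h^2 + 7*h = h*(h + 1)^2*(h + 7)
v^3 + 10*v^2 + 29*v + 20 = (v + 1)*(v + 4)*(v + 5)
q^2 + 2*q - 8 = (q - 2)*(q + 4)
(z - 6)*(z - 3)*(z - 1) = z^3 - 10*z^2 + 27*z - 18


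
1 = 1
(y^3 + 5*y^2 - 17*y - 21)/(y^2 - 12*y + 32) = (y^3 + 5*y^2 - 17*y - 21)/(y^2 - 12*y + 32)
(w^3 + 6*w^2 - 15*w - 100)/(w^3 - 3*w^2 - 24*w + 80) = (w + 5)/(w - 4)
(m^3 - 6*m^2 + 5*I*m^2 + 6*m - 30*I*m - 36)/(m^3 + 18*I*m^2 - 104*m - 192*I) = (m^2 - m*(6 + I) + 6*I)/(m^2 + 12*I*m - 32)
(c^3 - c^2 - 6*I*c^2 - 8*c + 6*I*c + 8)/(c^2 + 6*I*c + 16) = (c^2 - c*(1 + 4*I) + 4*I)/(c + 8*I)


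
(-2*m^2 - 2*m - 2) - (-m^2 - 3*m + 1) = -m^2 + m - 3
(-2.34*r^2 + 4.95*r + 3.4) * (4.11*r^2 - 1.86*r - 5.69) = -9.6174*r^4 + 24.6969*r^3 + 18.0816*r^2 - 34.4895*r - 19.346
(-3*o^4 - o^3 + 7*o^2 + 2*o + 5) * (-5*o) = 15*o^5 + 5*o^4 - 35*o^3 - 10*o^2 - 25*o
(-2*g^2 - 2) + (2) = -2*g^2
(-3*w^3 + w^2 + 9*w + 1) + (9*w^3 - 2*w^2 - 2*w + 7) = 6*w^3 - w^2 + 7*w + 8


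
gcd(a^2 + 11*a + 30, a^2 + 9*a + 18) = a + 6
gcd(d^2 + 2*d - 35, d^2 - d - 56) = d + 7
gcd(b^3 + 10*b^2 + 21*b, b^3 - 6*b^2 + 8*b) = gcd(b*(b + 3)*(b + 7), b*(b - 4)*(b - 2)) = b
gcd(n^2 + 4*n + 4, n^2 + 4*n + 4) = n^2 + 4*n + 4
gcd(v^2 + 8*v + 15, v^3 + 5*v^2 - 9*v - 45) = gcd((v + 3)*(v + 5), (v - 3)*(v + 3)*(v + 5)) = v^2 + 8*v + 15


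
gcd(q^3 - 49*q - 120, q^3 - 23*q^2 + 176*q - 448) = q - 8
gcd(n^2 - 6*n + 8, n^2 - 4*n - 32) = 1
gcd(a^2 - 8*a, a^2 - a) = a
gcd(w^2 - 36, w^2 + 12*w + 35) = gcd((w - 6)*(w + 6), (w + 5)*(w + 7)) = 1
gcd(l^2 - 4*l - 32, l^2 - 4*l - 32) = l^2 - 4*l - 32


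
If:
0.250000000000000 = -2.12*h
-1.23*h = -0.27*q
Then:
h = -0.12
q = -0.54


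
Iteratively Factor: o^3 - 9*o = (o + 3)*(o^2 - 3*o) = (o - 3)*(o + 3)*(o)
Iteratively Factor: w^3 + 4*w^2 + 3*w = (w + 1)*(w^2 + 3*w) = (w + 1)*(w + 3)*(w)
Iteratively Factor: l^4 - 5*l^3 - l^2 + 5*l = (l + 1)*(l^3 - 6*l^2 + 5*l) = (l - 1)*(l + 1)*(l^2 - 5*l) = l*(l - 1)*(l + 1)*(l - 5)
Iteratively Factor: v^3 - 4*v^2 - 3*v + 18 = (v + 2)*(v^2 - 6*v + 9) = (v - 3)*(v + 2)*(v - 3)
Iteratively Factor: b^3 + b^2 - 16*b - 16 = (b - 4)*(b^2 + 5*b + 4) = (b - 4)*(b + 1)*(b + 4)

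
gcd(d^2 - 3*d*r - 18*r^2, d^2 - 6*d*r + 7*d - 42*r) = -d + 6*r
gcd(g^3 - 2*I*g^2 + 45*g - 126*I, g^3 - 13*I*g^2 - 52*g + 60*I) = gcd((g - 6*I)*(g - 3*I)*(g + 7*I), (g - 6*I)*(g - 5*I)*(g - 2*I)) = g - 6*I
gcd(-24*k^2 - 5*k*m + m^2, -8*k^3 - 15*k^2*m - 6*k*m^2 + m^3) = 8*k - m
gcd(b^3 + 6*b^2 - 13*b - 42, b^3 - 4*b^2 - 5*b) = 1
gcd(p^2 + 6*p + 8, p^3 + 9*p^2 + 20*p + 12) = p + 2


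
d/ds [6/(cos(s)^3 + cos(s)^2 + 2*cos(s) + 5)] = 6*(3*cos(s)^2 + 2*cos(s) + 2)*sin(s)/(cos(s)^3 + cos(s)^2 + 2*cos(s) + 5)^2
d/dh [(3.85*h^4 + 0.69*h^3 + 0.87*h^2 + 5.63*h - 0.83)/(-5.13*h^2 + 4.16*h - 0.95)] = (-39.501*h^5 + 44.5083*h^4 - 8.8892*h^3 + 30.5346*h^2 - 10.1688*h - 1.8957)/(26.3169*h^4 - 42.6816*h^3 + 27.0526*h^2 - 7.904*h + 0.9025)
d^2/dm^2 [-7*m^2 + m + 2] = -14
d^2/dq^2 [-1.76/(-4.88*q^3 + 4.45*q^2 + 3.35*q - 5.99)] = ((15.664 - 51.5328*q)*(4.88*q^3 - 4.45*q^2 - 3.35*q + 5.99) + 1.76*(-29.28*q^2 + 17.8*q + 6.7)*(-14.64*q^2 + 8.9*q + 3.35))/(4.88*q^3 - 4.45*q^2 - 3.35*q + 5.99)^3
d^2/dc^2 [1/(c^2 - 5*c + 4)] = 2*(-c^2 + 5*c + (2*c - 5)^2 - 4)/(c^2 - 5*c + 4)^3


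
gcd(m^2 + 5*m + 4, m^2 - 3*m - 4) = m + 1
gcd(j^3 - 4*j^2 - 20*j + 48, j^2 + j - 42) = j - 6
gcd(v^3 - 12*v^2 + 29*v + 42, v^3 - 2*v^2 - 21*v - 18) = v^2 - 5*v - 6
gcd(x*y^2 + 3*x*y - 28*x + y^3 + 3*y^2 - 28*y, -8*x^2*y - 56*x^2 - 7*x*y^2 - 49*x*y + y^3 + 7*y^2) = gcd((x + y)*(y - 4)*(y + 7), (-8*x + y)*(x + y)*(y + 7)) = x*y + 7*x + y^2 + 7*y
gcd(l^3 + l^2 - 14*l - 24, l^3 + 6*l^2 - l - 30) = l + 3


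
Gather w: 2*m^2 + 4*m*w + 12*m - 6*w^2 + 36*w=2*m^2 + 12*m - 6*w^2 + w*(4*m + 36)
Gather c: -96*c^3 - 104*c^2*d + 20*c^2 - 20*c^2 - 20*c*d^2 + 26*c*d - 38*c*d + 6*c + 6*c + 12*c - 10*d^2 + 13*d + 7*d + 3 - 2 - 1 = -96*c^3 - 104*c^2*d + c*(-20*d^2 - 12*d + 24) - 10*d^2 + 20*d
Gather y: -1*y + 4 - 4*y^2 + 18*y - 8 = -4*y^2 + 17*y - 4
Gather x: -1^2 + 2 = 1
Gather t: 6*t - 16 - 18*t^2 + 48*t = -18*t^2 + 54*t - 16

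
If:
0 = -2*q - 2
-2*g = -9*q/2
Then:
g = -9/4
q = -1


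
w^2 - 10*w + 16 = (w - 8)*(w - 2)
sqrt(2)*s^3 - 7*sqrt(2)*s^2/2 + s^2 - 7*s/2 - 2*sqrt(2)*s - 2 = (s - 4)*(s + 1/2)*(sqrt(2)*s + 1)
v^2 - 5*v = v*(v - 5)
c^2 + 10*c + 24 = (c + 4)*(c + 6)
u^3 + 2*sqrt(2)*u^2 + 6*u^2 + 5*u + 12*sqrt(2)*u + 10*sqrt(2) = (u + 1)*(u + 5)*(u + 2*sqrt(2))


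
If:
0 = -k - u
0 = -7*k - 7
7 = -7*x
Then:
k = -1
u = 1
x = -1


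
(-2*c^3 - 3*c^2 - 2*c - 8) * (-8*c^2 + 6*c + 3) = 16*c^5 + 12*c^4 - 8*c^3 + 43*c^2 - 54*c - 24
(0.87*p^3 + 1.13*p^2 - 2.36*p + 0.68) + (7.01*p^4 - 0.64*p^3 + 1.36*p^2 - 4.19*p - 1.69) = 7.01*p^4 + 0.23*p^3 + 2.49*p^2 - 6.55*p - 1.01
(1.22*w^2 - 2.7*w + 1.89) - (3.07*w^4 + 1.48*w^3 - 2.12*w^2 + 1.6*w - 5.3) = -3.07*w^4 - 1.48*w^3 + 3.34*w^2 - 4.3*w + 7.19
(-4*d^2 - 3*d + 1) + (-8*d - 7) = -4*d^2 - 11*d - 6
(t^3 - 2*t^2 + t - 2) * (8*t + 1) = 8*t^4 - 15*t^3 + 6*t^2 - 15*t - 2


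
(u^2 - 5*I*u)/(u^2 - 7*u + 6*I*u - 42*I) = u*(u - 5*I)/(u^2 + u*(-7 + 6*I) - 42*I)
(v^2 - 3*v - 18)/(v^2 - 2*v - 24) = (v + 3)/(v + 4)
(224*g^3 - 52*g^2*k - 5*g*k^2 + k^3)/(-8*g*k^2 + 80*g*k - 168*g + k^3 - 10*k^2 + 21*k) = (-28*g^2 + 3*g*k + k^2)/(k^2 - 10*k + 21)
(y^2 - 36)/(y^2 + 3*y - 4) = (y^2 - 36)/(y^2 + 3*y - 4)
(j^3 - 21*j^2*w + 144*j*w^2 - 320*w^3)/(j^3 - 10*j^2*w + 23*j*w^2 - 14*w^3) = (j^3 - 21*j^2*w + 144*j*w^2 - 320*w^3)/(j^3 - 10*j^2*w + 23*j*w^2 - 14*w^3)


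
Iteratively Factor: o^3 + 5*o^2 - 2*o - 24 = (o + 4)*(o^2 + o - 6) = (o + 3)*(o + 4)*(o - 2)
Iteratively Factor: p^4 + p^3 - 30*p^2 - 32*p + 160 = (p - 5)*(p^3 + 6*p^2 - 32) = (p - 5)*(p + 4)*(p^2 + 2*p - 8) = (p - 5)*(p + 4)^2*(p - 2)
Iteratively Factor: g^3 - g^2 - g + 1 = (g - 1)*(g^2 - 1) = (g - 1)^2*(g + 1)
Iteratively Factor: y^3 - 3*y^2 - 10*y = (y)*(y^2 - 3*y - 10) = y*(y + 2)*(y - 5)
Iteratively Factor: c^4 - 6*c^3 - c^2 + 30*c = (c - 5)*(c^3 - c^2 - 6*c) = c*(c - 5)*(c^2 - c - 6) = c*(c - 5)*(c + 2)*(c - 3)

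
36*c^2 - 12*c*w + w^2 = (-6*c + w)^2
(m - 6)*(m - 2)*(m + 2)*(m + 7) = m^4 + m^3 - 46*m^2 - 4*m + 168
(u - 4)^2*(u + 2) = u^3 - 6*u^2 + 32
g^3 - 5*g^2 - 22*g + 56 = (g - 7)*(g - 2)*(g + 4)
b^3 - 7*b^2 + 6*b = b*(b - 6)*(b - 1)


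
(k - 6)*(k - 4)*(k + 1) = k^3 - 9*k^2 + 14*k + 24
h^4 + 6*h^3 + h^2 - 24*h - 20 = (h - 2)*(h + 1)*(h + 2)*(h + 5)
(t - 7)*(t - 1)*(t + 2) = t^3 - 6*t^2 - 9*t + 14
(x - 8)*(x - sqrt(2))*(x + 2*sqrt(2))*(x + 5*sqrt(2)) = x^4 - 8*x^3 + 6*sqrt(2)*x^3 - 48*sqrt(2)*x^2 + 6*x^2 - 48*x - 20*sqrt(2)*x + 160*sqrt(2)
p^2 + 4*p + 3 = (p + 1)*(p + 3)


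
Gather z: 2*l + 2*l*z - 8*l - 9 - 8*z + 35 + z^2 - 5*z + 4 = -6*l + z^2 + z*(2*l - 13) + 30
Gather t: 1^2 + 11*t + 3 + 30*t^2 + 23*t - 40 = 30*t^2 + 34*t - 36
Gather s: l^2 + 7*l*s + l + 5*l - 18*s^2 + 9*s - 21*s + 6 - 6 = l^2 + 6*l - 18*s^2 + s*(7*l - 12)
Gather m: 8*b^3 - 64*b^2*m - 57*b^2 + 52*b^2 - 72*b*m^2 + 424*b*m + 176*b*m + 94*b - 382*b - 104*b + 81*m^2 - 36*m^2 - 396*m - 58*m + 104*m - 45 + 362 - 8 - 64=8*b^3 - 5*b^2 - 392*b + m^2*(45 - 72*b) + m*(-64*b^2 + 600*b - 350) + 245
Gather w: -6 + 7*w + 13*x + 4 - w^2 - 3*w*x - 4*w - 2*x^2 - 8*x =-w^2 + w*(3 - 3*x) - 2*x^2 + 5*x - 2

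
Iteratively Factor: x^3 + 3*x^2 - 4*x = (x)*(x^2 + 3*x - 4) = x*(x + 4)*(x - 1)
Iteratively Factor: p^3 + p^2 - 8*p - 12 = (p + 2)*(p^2 - p - 6) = (p + 2)^2*(p - 3)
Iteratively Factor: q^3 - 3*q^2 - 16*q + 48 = (q - 3)*(q^2 - 16) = (q - 4)*(q - 3)*(q + 4)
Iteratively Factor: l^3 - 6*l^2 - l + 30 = (l - 5)*(l^2 - l - 6) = (l - 5)*(l - 3)*(l + 2)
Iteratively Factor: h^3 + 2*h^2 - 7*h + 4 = (h - 1)*(h^2 + 3*h - 4) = (h - 1)*(h + 4)*(h - 1)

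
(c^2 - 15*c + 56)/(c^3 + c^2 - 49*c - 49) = (c - 8)/(c^2 + 8*c + 7)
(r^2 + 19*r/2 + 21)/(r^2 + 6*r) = (r + 7/2)/r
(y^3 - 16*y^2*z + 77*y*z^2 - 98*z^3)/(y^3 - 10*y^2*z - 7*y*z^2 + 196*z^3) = (y - 2*z)/(y + 4*z)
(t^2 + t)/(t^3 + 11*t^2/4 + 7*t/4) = 4/(4*t + 7)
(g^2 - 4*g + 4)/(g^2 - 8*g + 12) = (g - 2)/(g - 6)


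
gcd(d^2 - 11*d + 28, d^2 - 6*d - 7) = d - 7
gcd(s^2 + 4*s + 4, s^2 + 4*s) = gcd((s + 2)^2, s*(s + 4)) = 1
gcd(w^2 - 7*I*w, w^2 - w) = w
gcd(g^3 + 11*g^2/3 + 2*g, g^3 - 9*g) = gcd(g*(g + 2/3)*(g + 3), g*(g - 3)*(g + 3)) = g^2 + 3*g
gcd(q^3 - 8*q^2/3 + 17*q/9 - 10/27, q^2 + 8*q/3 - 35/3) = 1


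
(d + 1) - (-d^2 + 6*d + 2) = d^2 - 5*d - 1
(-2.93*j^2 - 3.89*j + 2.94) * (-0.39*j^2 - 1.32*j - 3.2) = 1.1427*j^4 + 5.3847*j^3 + 13.3642*j^2 + 8.5672*j - 9.408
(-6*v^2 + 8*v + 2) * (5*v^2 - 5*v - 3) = -30*v^4 + 70*v^3 - 12*v^2 - 34*v - 6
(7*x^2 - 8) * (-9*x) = -63*x^3 + 72*x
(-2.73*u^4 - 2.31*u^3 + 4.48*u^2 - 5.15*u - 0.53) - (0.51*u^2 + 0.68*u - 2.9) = -2.73*u^4 - 2.31*u^3 + 3.97*u^2 - 5.83*u + 2.37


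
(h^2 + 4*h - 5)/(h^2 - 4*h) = (h^2 + 4*h - 5)/(h*(h - 4))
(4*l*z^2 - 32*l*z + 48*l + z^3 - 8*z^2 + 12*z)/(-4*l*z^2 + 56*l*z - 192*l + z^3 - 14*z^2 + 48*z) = (4*l*z - 8*l + z^2 - 2*z)/(-4*l*z + 32*l + z^2 - 8*z)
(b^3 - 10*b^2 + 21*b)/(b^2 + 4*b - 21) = b*(b - 7)/(b + 7)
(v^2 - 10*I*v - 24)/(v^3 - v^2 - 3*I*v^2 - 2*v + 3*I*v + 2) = (v^2 - 10*I*v - 24)/(v^3 - v^2*(1 + 3*I) + v*(-2 + 3*I) + 2)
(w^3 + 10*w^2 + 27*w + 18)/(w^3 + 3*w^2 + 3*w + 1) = (w^2 + 9*w + 18)/(w^2 + 2*w + 1)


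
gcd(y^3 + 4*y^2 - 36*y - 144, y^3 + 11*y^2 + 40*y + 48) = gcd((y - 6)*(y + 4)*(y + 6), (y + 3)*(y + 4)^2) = y + 4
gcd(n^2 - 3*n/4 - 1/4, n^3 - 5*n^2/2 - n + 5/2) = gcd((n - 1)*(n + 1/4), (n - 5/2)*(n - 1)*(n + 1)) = n - 1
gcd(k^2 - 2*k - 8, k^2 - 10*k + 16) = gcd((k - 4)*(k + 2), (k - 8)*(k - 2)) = 1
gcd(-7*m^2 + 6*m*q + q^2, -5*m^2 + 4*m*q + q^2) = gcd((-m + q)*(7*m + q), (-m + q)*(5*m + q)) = -m + q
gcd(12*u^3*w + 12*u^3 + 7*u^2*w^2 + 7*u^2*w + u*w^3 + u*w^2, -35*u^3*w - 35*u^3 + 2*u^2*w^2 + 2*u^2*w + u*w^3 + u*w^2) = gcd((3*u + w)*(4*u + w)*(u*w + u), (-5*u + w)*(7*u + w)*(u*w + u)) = u*w + u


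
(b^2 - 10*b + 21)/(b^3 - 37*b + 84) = (b - 7)/(b^2 + 3*b - 28)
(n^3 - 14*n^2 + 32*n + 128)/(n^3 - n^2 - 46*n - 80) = (n - 8)/(n + 5)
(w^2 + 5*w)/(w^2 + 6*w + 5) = w/(w + 1)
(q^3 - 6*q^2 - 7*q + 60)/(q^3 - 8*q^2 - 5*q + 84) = (q - 5)/(q - 7)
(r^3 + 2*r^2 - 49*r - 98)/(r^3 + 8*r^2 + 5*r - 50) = (r^3 + 2*r^2 - 49*r - 98)/(r^3 + 8*r^2 + 5*r - 50)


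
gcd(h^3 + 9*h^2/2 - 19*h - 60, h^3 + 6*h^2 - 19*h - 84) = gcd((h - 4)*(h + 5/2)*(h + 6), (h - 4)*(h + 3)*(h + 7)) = h - 4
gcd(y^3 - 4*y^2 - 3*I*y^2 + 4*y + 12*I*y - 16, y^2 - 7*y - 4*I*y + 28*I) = y - 4*I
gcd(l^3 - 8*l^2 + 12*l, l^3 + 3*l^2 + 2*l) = l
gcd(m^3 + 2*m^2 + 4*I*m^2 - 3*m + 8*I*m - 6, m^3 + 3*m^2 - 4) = m + 2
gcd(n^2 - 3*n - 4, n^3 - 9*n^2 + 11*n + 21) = n + 1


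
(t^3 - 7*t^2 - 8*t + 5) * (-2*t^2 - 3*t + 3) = -2*t^5 + 11*t^4 + 40*t^3 - 7*t^2 - 39*t + 15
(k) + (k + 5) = 2*k + 5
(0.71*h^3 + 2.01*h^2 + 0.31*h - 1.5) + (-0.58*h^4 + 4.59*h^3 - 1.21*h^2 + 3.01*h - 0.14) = -0.58*h^4 + 5.3*h^3 + 0.8*h^2 + 3.32*h - 1.64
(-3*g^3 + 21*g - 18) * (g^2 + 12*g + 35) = -3*g^5 - 36*g^4 - 84*g^3 + 234*g^2 + 519*g - 630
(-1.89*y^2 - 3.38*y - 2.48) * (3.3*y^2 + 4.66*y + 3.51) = -6.237*y^4 - 19.9614*y^3 - 30.5687*y^2 - 23.4206*y - 8.7048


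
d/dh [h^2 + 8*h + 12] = 2*h + 8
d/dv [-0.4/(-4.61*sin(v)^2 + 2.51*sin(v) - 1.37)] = (1.004 - 3.688*sin(v))*cos(v)/(4.61*sin(v)^2 - 2.51*sin(v) + 1.37)^2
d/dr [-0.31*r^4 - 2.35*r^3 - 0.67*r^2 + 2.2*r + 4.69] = -1.24*r^3 - 7.05*r^2 - 1.34*r + 2.2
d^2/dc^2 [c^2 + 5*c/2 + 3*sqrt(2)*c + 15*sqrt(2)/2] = 2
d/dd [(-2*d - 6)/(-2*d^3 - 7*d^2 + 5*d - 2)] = 2*(-4*d^3 - 25*d^2 - 42*d + 17)/(4*d^6 + 28*d^5 + 29*d^4 - 62*d^3 + 53*d^2 - 20*d + 4)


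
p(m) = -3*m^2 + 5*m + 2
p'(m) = 5 - 6*m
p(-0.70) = -2.97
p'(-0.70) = 9.20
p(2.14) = -1.04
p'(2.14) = -7.84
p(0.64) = 3.97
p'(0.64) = 1.16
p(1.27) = 3.51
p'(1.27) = -2.62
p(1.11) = 3.85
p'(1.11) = -1.66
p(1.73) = 1.67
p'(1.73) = -5.38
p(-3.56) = -53.82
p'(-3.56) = 26.36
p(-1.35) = -10.22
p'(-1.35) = 13.10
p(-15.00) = -748.00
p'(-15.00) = 95.00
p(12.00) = -370.00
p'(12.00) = -67.00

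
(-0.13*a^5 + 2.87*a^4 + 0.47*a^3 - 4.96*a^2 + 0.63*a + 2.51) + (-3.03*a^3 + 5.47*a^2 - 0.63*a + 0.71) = -0.13*a^5 + 2.87*a^4 - 2.56*a^3 + 0.51*a^2 + 3.22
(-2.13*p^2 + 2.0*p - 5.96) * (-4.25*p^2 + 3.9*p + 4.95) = 9.0525*p^4 - 16.807*p^3 + 22.5865*p^2 - 13.344*p - 29.502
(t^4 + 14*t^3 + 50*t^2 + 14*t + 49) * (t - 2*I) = t^5 + 14*t^4 - 2*I*t^4 + 50*t^3 - 28*I*t^3 + 14*t^2 - 100*I*t^2 + 49*t - 28*I*t - 98*I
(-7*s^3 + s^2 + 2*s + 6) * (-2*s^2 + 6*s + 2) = 14*s^5 - 44*s^4 - 12*s^3 + 2*s^2 + 40*s + 12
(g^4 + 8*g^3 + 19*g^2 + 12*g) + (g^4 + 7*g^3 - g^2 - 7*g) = 2*g^4 + 15*g^3 + 18*g^2 + 5*g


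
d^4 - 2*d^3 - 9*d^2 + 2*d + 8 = (d - 4)*(d - 1)*(d + 1)*(d + 2)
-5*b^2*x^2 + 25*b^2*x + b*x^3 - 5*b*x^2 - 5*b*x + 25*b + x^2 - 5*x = (-5*b + x)*(x - 5)*(b*x + 1)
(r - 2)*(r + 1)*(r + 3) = r^3 + 2*r^2 - 5*r - 6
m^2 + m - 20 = (m - 4)*(m + 5)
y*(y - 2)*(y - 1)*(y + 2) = y^4 - y^3 - 4*y^2 + 4*y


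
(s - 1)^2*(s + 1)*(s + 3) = s^4 + 2*s^3 - 4*s^2 - 2*s + 3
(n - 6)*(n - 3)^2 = n^3 - 12*n^2 + 45*n - 54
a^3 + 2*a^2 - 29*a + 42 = (a - 3)*(a - 2)*(a + 7)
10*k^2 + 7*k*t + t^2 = (2*k + t)*(5*k + t)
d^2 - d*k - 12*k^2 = (d - 4*k)*(d + 3*k)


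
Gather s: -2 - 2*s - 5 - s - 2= -3*s - 9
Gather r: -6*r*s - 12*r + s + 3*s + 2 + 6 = r*(-6*s - 12) + 4*s + 8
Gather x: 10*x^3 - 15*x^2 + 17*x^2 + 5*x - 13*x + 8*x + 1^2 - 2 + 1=10*x^3 + 2*x^2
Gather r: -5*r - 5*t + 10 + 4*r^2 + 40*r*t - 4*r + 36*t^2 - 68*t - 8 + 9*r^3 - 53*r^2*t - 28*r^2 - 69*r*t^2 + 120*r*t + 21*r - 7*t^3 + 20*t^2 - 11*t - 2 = 9*r^3 + r^2*(-53*t - 24) + r*(-69*t^2 + 160*t + 12) - 7*t^3 + 56*t^2 - 84*t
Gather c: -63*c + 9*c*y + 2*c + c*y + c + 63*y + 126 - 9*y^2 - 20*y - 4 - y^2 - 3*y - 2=c*(10*y - 60) - 10*y^2 + 40*y + 120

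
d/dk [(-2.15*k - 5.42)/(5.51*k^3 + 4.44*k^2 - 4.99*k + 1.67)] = (23.693*k^3 + 99.1386*k^2 + 48.1296*k - 30.6363)/(30.3601*k^6 + 48.9288*k^5 - 35.2762*k^4 - 25.9078*k^3 + 39.7297*k^2 - 16.6666*k + 2.7889)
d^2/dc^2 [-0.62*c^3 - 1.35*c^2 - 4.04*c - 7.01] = -3.72*c - 2.7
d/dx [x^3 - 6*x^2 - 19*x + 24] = 3*x^2 - 12*x - 19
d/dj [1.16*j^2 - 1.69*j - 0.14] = 2.32*j - 1.69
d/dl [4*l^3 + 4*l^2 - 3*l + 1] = 12*l^2 + 8*l - 3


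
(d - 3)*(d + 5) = d^2 + 2*d - 15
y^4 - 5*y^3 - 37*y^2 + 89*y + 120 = (y - 8)*(y - 3)*(y + 1)*(y + 5)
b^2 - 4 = (b - 2)*(b + 2)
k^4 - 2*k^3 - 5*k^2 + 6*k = k*(k - 3)*(k - 1)*(k + 2)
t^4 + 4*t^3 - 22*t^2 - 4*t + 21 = (t - 3)*(t - 1)*(t + 1)*(t + 7)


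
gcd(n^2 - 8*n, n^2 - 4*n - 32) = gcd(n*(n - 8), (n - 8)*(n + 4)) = n - 8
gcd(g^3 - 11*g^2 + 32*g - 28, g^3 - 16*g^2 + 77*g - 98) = g^2 - 9*g + 14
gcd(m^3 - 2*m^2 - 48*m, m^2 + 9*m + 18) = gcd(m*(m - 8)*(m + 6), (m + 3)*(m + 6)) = m + 6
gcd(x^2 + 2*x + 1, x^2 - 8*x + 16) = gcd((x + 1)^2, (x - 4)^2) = 1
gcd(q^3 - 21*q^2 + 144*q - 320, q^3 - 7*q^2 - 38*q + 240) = q^2 - 13*q + 40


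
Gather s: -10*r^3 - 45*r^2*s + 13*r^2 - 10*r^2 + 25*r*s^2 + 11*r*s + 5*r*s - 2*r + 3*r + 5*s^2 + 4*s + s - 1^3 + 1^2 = -10*r^3 + 3*r^2 + r + s^2*(25*r + 5) + s*(-45*r^2 + 16*r + 5)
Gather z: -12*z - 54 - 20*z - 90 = -32*z - 144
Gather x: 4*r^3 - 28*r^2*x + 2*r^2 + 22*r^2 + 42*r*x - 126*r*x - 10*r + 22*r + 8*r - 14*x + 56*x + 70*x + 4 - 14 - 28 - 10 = 4*r^3 + 24*r^2 + 20*r + x*(-28*r^2 - 84*r + 112) - 48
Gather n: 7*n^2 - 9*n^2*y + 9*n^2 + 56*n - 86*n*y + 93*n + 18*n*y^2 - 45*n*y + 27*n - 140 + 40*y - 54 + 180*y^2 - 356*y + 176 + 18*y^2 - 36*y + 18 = n^2*(16 - 9*y) + n*(18*y^2 - 131*y + 176) + 198*y^2 - 352*y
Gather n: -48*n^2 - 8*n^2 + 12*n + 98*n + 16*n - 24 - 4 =-56*n^2 + 126*n - 28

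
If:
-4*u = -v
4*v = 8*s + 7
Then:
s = v/2 - 7/8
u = v/4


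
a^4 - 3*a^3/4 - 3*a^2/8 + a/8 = a*(a - 1)*(a - 1/4)*(a + 1/2)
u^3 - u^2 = u^2*(u - 1)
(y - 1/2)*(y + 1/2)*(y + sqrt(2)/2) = y^3 + sqrt(2)*y^2/2 - y/4 - sqrt(2)/8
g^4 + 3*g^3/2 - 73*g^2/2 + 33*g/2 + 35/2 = (g - 5)*(g - 1)*(g + 1/2)*(g + 7)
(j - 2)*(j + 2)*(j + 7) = j^3 + 7*j^2 - 4*j - 28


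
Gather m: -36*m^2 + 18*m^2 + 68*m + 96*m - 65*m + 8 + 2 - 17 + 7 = -18*m^2 + 99*m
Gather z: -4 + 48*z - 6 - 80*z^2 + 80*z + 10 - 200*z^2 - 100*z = -280*z^2 + 28*z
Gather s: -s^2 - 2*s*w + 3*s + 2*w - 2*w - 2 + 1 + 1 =-s^2 + s*(3 - 2*w)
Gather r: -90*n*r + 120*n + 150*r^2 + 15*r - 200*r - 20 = 120*n + 150*r^2 + r*(-90*n - 185) - 20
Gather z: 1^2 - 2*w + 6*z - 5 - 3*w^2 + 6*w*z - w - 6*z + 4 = -3*w^2 + 6*w*z - 3*w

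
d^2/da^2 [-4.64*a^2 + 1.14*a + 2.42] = -9.28000000000000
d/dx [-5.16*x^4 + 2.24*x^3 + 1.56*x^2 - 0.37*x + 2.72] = -20.64*x^3 + 6.72*x^2 + 3.12*x - 0.37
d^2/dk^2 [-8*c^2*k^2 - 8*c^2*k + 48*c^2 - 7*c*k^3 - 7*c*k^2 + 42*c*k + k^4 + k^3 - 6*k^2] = -16*c^2 - 42*c*k - 14*c + 12*k^2 + 6*k - 12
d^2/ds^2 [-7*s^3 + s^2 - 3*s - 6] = 2 - 42*s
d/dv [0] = 0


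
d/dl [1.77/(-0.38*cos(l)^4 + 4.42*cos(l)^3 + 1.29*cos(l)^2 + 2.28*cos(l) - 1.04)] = (-2.6904*cos(l)^3 + 23.4702*cos(l)^2 + 4.5666*cos(l) + 4.0356)*sin(l)/(-0.38*cos(l)^4 + 4.42*cos(l)^3 + 1.29*cos(l)^2 + 2.28*cos(l) - 1.04)^2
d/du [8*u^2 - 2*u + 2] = 16*u - 2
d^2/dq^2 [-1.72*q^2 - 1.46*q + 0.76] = -3.44000000000000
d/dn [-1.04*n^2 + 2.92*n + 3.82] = 2.92 - 2.08*n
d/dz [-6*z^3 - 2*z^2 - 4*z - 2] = -18*z^2 - 4*z - 4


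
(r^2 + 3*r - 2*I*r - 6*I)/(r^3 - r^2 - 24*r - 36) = (r - 2*I)/(r^2 - 4*r - 12)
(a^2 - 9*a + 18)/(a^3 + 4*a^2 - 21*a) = (a - 6)/(a*(a + 7))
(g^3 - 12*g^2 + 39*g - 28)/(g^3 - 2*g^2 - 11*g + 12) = (g - 7)/(g + 3)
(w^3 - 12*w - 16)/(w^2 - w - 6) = (w^2 - 2*w - 8)/(w - 3)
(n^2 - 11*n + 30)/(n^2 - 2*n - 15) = (n - 6)/(n + 3)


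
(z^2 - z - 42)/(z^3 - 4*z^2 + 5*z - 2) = (z^2 - z - 42)/(z^3 - 4*z^2 + 5*z - 2)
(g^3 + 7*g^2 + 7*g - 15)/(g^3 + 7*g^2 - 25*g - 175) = (g^2 + 2*g - 3)/(g^2 + 2*g - 35)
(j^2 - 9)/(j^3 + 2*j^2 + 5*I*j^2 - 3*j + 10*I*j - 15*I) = (j - 3)/(j^2 + j*(-1 + 5*I) - 5*I)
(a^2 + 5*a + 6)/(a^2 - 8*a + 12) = (a^2 + 5*a + 6)/(a^2 - 8*a + 12)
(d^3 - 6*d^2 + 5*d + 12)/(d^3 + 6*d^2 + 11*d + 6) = (d^2 - 7*d + 12)/(d^2 + 5*d + 6)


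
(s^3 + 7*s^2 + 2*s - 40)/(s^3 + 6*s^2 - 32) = (s + 5)/(s + 4)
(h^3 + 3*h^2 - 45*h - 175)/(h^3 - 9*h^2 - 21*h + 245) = (h + 5)/(h - 7)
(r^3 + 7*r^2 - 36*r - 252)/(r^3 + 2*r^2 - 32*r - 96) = (r^2 + 13*r + 42)/(r^2 + 8*r + 16)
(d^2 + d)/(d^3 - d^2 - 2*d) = 1/(d - 2)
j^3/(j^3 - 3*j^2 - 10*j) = j^2/(j^2 - 3*j - 10)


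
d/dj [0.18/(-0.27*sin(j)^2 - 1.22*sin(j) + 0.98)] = (0.0972*sin(j) + 0.2196)*cos(j)/(0.27*sin(j)^2 + 1.22*sin(j) - 0.98)^2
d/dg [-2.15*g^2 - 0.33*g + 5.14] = -4.3*g - 0.33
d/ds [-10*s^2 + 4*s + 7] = 4 - 20*s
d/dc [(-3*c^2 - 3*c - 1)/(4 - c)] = (3*c^2 - 24*c - 13)/(c^2 - 8*c + 16)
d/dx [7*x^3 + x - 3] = 21*x^2 + 1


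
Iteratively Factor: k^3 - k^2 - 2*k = (k + 1)*(k^2 - 2*k) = k*(k + 1)*(k - 2)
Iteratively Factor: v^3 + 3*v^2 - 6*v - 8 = (v - 2)*(v^2 + 5*v + 4) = (v - 2)*(v + 4)*(v + 1)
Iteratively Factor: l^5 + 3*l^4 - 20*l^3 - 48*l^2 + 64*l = (l - 1)*(l^4 + 4*l^3 - 16*l^2 - 64*l) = (l - 1)*(l + 4)*(l^3 - 16*l) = l*(l - 1)*(l + 4)*(l^2 - 16) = l*(l - 1)*(l + 4)^2*(l - 4)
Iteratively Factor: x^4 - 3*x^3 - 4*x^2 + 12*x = (x + 2)*(x^3 - 5*x^2 + 6*x) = (x - 3)*(x + 2)*(x^2 - 2*x) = x*(x - 3)*(x + 2)*(x - 2)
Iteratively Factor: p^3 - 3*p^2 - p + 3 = (p - 3)*(p^2 - 1) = (p - 3)*(p - 1)*(p + 1)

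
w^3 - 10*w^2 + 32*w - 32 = (w - 4)^2*(w - 2)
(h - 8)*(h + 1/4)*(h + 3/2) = h^3 - 25*h^2/4 - 109*h/8 - 3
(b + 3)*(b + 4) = b^2 + 7*b + 12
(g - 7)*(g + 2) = g^2 - 5*g - 14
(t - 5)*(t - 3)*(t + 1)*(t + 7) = t^4 - 42*t^2 + 64*t + 105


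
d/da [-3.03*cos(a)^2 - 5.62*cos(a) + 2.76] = (6.06*cos(a) + 5.62)*sin(a)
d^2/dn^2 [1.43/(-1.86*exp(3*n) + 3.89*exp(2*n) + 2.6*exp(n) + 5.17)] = (1.43*(-11.16*exp(2*n) + 15.56*exp(n) + 5.2)*(-5.58*exp(2*n) + 7.78*exp(n) + 2.6)*exp(n) + (23.9382*exp(2*n) - 22.2508*exp(n) - 3.718)*(-1.86*exp(3*n) + 3.89*exp(2*n) + 2.6*exp(n) + 5.17))*exp(n)/(-1.86*exp(3*n) + 3.89*exp(2*n) + 2.6*exp(n) + 5.17)^3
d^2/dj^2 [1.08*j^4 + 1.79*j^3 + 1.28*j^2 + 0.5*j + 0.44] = 12.96*j^2 + 10.74*j + 2.56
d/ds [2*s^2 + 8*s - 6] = 4*s + 8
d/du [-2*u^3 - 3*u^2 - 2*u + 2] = -6*u^2 - 6*u - 2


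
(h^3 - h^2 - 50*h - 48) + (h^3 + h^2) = 2*h^3 - 50*h - 48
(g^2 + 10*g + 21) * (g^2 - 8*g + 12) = g^4 + 2*g^3 - 47*g^2 - 48*g + 252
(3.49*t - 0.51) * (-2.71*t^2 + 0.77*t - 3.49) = -9.4579*t^3 + 4.0694*t^2 - 12.5728*t + 1.7799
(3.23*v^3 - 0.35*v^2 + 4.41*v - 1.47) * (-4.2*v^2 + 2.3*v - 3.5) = -13.566*v^5 + 8.899*v^4 - 30.632*v^3 + 17.542*v^2 - 18.816*v + 5.145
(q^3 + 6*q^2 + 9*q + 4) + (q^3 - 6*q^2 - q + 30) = 2*q^3 + 8*q + 34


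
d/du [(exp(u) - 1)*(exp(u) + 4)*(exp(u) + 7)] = (3*exp(2*u) + 20*exp(u) + 17)*exp(u)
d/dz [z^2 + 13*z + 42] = 2*z + 13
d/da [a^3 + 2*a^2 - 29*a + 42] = 3*a^2 + 4*a - 29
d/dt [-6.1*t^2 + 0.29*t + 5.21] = 0.29 - 12.2*t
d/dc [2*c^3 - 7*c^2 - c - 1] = 6*c^2 - 14*c - 1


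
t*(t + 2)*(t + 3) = t^3 + 5*t^2 + 6*t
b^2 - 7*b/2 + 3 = (b - 2)*(b - 3/2)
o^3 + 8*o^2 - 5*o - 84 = (o - 3)*(o + 4)*(o + 7)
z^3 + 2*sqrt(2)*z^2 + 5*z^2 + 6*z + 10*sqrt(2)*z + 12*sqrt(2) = (z + 2)*(z + 3)*(z + 2*sqrt(2))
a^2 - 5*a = a*(a - 5)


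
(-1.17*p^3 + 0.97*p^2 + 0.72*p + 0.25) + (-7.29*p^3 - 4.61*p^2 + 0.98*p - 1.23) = -8.46*p^3 - 3.64*p^2 + 1.7*p - 0.98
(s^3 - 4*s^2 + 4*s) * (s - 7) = s^4 - 11*s^3 + 32*s^2 - 28*s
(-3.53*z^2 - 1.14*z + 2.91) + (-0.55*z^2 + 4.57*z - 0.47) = -4.08*z^2 + 3.43*z + 2.44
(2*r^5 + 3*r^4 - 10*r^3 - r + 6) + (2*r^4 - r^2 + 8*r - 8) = 2*r^5 + 5*r^4 - 10*r^3 - r^2 + 7*r - 2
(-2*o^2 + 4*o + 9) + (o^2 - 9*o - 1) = -o^2 - 5*o + 8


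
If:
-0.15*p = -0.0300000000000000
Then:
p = 0.20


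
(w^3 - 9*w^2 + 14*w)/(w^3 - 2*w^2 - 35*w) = (w - 2)/(w + 5)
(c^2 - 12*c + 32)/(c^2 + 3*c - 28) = (c - 8)/(c + 7)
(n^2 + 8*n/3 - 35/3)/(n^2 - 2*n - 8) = (-3*n^2 - 8*n + 35)/(3*(-n^2 + 2*n + 8))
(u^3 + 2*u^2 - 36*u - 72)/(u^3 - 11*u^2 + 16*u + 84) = (u + 6)/(u - 7)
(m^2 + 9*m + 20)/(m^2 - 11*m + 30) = (m^2 + 9*m + 20)/(m^2 - 11*m + 30)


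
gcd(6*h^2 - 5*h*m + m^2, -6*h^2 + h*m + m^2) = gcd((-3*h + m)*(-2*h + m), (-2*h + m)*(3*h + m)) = 2*h - m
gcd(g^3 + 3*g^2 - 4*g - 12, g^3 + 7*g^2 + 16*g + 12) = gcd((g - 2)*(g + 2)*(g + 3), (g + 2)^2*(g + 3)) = g^2 + 5*g + 6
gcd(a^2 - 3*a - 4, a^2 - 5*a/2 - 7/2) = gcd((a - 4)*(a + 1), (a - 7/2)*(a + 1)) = a + 1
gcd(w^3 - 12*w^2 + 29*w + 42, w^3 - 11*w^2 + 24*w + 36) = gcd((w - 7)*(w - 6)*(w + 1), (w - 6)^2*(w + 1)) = w^2 - 5*w - 6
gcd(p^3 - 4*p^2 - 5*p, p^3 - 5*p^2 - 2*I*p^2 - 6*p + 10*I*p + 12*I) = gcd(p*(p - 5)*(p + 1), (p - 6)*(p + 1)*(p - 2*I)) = p + 1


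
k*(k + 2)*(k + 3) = k^3 + 5*k^2 + 6*k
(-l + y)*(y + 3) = -l*y - 3*l + y^2 + 3*y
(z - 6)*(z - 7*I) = z^2 - 6*z - 7*I*z + 42*I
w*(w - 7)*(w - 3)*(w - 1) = w^4 - 11*w^3 + 31*w^2 - 21*w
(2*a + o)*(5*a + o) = 10*a^2 + 7*a*o + o^2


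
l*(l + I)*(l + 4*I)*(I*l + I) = I*l^4 - 5*l^3 + I*l^3 - 5*l^2 - 4*I*l^2 - 4*I*l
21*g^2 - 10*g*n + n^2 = (-7*g + n)*(-3*g + n)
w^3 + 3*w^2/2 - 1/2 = (w - 1/2)*(w + 1)^2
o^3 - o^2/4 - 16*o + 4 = (o - 4)*(o - 1/4)*(o + 4)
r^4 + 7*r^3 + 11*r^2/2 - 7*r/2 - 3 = (r + 1)*(r + 6)*(r - sqrt(2)/2)*(r + sqrt(2)/2)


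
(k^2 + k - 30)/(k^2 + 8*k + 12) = (k - 5)/(k + 2)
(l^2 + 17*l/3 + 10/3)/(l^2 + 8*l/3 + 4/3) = (l + 5)/(l + 2)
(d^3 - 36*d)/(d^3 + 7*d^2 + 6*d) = (d - 6)/(d + 1)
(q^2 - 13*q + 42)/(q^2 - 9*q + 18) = (q - 7)/(q - 3)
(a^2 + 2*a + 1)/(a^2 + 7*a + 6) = (a + 1)/(a + 6)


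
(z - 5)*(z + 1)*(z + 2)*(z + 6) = z^4 + 4*z^3 - 25*z^2 - 88*z - 60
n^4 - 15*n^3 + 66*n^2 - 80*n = n*(n - 8)*(n - 5)*(n - 2)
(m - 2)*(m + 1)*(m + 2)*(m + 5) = m^4 + 6*m^3 + m^2 - 24*m - 20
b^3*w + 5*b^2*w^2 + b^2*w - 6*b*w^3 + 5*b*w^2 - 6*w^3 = (b - w)*(b + 6*w)*(b*w + w)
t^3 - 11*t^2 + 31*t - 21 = (t - 7)*(t - 3)*(t - 1)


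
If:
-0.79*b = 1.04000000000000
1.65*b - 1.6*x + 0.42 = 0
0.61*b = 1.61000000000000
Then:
No Solution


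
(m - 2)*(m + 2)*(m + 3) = m^3 + 3*m^2 - 4*m - 12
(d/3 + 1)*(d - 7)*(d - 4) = d^3/3 - 8*d^2/3 - 5*d/3 + 28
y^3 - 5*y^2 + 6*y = y*(y - 3)*(y - 2)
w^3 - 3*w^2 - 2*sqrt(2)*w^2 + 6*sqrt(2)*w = w*(w - 3)*(w - 2*sqrt(2))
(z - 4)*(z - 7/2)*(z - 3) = z^3 - 21*z^2/2 + 73*z/2 - 42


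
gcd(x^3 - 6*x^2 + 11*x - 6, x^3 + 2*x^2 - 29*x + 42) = x^2 - 5*x + 6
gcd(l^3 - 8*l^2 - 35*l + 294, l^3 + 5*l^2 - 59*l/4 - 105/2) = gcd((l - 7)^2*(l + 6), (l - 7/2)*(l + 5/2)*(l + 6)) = l + 6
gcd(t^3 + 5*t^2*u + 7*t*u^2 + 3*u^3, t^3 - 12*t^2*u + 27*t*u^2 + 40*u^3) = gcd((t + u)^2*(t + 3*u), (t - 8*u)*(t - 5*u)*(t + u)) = t + u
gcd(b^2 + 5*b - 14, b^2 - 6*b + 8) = b - 2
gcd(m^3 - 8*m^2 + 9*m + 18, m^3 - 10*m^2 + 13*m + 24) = m^2 - 2*m - 3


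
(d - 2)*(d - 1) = d^2 - 3*d + 2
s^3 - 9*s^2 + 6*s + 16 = (s - 8)*(s - 2)*(s + 1)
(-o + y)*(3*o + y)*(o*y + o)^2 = -3*o^4*y^2 - 6*o^4*y - 3*o^4 + 2*o^3*y^3 + 4*o^3*y^2 + 2*o^3*y + o^2*y^4 + 2*o^2*y^3 + o^2*y^2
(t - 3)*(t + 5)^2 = t^3 + 7*t^2 - 5*t - 75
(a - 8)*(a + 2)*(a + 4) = a^3 - 2*a^2 - 40*a - 64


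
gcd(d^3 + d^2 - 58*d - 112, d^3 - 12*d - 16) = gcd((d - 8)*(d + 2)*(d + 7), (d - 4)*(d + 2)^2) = d + 2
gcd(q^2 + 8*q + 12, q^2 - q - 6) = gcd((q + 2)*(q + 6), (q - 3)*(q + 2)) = q + 2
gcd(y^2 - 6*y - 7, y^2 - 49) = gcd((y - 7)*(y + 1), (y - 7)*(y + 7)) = y - 7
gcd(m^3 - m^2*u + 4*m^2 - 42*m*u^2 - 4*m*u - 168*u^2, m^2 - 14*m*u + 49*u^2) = -m + 7*u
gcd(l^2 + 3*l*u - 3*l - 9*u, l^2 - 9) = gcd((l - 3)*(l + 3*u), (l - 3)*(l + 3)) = l - 3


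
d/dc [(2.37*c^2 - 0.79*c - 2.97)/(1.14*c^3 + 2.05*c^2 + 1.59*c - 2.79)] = (-2.7018*c^4 + 1.8012*c^3 + 15.5452*c^2 - 1.0476*c + 6.9264)/(1.2996*c^6 + 4.674*c^5 + 7.8277*c^4 + 0.157800000000001*c^3 - 8.9109*c^2 - 8.8722*c + 7.7841)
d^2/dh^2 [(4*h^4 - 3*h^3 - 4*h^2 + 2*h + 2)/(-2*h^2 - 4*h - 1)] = 2*(-16*h^6 - 96*h^5 - 216*h^4 - 126*h^3 - 36*h^2 - 27*h - 16)/(8*h^6 + 48*h^5 + 108*h^4 + 112*h^3 + 54*h^2 + 12*h + 1)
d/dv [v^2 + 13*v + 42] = 2*v + 13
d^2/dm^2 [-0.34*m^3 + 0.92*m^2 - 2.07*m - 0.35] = 1.84 - 2.04*m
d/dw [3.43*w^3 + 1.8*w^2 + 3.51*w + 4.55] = 10.29*w^2 + 3.6*w + 3.51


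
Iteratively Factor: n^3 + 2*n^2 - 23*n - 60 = (n - 5)*(n^2 + 7*n + 12) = (n - 5)*(n + 4)*(n + 3)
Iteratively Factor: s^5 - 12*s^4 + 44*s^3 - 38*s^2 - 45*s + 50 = (s - 5)*(s^4 - 7*s^3 + 9*s^2 + 7*s - 10) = (s - 5)*(s - 1)*(s^3 - 6*s^2 + 3*s + 10) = (s - 5)^2*(s - 1)*(s^2 - s - 2) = (s - 5)^2*(s - 2)*(s - 1)*(s + 1)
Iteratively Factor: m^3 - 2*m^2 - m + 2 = (m - 1)*(m^2 - m - 2) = (m - 1)*(m + 1)*(m - 2)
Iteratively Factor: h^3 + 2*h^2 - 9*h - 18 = (h + 2)*(h^2 - 9) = (h + 2)*(h + 3)*(h - 3)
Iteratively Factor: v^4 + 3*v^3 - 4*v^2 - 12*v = (v + 3)*(v^3 - 4*v) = (v + 2)*(v + 3)*(v^2 - 2*v) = (v - 2)*(v + 2)*(v + 3)*(v)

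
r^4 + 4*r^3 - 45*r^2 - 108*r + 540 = (r - 5)*(r - 3)*(r + 6)^2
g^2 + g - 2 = (g - 1)*(g + 2)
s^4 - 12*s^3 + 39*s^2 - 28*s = s*(s - 7)*(s - 4)*(s - 1)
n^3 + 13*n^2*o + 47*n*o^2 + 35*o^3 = (n + o)*(n + 5*o)*(n + 7*o)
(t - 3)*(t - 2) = t^2 - 5*t + 6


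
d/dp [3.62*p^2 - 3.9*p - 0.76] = 7.24*p - 3.9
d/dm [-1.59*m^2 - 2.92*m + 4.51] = -3.18*m - 2.92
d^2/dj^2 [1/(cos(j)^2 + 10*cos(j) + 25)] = 2*(5*cos(j) - cos(2*j) + 2)/(cos(j) + 5)^4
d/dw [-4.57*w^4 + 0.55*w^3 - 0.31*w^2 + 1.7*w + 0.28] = -18.28*w^3 + 1.65*w^2 - 0.62*w + 1.7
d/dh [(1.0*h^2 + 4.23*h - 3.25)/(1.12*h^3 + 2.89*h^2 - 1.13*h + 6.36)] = (-1.12*h^4 - 9.4752*h^3 - 2.4347*h^2 + 31.505*h + 23.2303)/(1.2544*h^6 + 6.4736*h^5 + 5.8209*h^4 + 7.715*h^3 + 38.0377*h^2 - 14.3736*h + 40.4496)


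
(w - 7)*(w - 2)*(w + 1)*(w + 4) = w^4 - 4*w^3 - 27*w^2 + 34*w + 56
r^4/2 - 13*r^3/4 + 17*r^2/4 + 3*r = r*(r/2 + 1/4)*(r - 4)*(r - 3)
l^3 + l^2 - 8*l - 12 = (l - 3)*(l + 2)^2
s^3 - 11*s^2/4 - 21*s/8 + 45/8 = (s - 3)*(s - 5/4)*(s + 3/2)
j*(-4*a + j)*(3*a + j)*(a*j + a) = -12*a^3*j^2 - 12*a^3*j - a^2*j^3 - a^2*j^2 + a*j^4 + a*j^3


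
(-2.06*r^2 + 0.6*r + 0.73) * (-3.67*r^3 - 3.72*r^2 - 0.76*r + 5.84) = 7.5602*r^5 + 5.4612*r^4 - 3.3455*r^3 - 15.202*r^2 + 2.9492*r + 4.2632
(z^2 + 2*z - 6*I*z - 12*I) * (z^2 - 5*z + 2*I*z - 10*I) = z^4 - 3*z^3 - 4*I*z^3 + 2*z^2 + 12*I*z^2 - 36*z + 40*I*z - 120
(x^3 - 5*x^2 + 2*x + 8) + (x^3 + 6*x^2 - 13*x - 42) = 2*x^3 + x^2 - 11*x - 34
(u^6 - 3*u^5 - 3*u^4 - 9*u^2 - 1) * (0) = 0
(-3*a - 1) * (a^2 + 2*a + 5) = -3*a^3 - 7*a^2 - 17*a - 5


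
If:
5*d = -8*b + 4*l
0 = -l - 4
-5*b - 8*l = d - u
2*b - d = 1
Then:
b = -11/18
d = -20/9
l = -4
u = -671/18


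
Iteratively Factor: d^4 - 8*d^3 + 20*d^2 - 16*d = (d - 4)*(d^3 - 4*d^2 + 4*d) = (d - 4)*(d - 2)*(d^2 - 2*d) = (d - 4)*(d - 2)^2*(d)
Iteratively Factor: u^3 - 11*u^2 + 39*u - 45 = (u - 3)*(u^2 - 8*u + 15) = (u - 5)*(u - 3)*(u - 3)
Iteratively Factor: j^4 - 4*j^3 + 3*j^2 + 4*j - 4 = (j - 2)*(j^3 - 2*j^2 - j + 2) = (j - 2)^2*(j^2 - 1) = (j - 2)^2*(j - 1)*(j + 1)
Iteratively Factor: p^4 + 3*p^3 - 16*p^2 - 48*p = (p + 4)*(p^3 - p^2 - 12*p) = p*(p + 4)*(p^2 - p - 12) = p*(p + 3)*(p + 4)*(p - 4)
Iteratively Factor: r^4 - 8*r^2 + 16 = (r + 2)*(r^3 - 2*r^2 - 4*r + 8) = (r - 2)*(r + 2)*(r^2 - 4) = (r - 2)^2*(r + 2)*(r + 2)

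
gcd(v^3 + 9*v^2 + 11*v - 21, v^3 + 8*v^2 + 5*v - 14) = v^2 + 6*v - 7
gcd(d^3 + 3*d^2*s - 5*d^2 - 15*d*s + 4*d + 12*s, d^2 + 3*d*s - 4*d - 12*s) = d^2 + 3*d*s - 4*d - 12*s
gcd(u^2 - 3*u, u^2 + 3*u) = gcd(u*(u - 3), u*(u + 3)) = u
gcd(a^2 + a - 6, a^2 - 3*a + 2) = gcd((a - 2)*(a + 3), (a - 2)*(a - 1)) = a - 2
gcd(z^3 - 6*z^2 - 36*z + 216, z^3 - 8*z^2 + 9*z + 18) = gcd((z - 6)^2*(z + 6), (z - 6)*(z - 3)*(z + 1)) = z - 6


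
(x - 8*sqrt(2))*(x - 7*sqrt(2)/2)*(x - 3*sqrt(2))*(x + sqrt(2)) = x^4 - 27*sqrt(2)*x^3/2 + 96*x^2 - 43*sqrt(2)*x - 336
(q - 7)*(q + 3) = q^2 - 4*q - 21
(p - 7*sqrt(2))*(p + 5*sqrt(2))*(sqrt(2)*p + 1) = sqrt(2)*p^3 - 3*p^2 - 72*sqrt(2)*p - 70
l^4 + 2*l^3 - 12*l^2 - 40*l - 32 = (l - 4)*(l + 2)^3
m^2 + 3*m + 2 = (m + 1)*(m + 2)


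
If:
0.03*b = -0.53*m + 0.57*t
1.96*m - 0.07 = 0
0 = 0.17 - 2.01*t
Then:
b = 0.98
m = 0.04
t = 0.08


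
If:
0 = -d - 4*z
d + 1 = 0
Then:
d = -1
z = 1/4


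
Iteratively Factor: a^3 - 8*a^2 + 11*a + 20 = (a - 5)*(a^2 - 3*a - 4) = (a - 5)*(a + 1)*(a - 4)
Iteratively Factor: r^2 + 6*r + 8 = (r + 2)*(r + 4)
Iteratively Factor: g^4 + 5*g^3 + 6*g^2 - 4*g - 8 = (g + 2)*(g^3 + 3*g^2 - 4) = (g + 2)^2*(g^2 + g - 2) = (g + 2)^3*(g - 1)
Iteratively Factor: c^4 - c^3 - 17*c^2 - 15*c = (c + 1)*(c^3 - 2*c^2 - 15*c) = (c + 1)*(c + 3)*(c^2 - 5*c) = (c - 5)*(c + 1)*(c + 3)*(c)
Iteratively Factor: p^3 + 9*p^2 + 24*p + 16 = (p + 4)*(p^2 + 5*p + 4) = (p + 1)*(p + 4)*(p + 4)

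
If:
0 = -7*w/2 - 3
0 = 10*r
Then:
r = 0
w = -6/7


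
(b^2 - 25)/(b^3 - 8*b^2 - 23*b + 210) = (b - 5)/(b^2 - 13*b + 42)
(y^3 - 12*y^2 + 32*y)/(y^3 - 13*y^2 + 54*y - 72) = y*(y - 8)/(y^2 - 9*y + 18)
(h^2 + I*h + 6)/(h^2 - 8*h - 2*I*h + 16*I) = (h + 3*I)/(h - 8)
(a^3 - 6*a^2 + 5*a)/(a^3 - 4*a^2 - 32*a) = (-a^2 + 6*a - 5)/(-a^2 + 4*a + 32)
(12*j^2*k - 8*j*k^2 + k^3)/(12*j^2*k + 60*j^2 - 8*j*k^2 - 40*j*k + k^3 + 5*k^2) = k/(k + 5)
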